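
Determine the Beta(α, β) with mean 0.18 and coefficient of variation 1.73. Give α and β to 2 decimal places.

Var = (CV·μ)² = (1.73×0.18)² = 0.096970.
α+β = μ(1−μ)/Var − 1 = 0.1476/0.096970 − 1 = 0.5221.
Thus α = 0.18·0.5221 = 0.09 and β = 0.82·0.5221 = 0.43.

α = 0.09, β = 0.43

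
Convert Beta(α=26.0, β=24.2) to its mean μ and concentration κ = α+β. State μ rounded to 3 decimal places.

μ = 0.518, κ = 50.2

κ = α+β = 26.0+24.2 = 50.2; μ = α/κ = 26.0/50.2 = 0.518.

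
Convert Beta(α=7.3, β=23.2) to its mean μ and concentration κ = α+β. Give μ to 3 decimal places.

κ = α+β = 7.3+23.2 = 30.5; μ = α/κ = 7.3/30.5 = 0.239.

μ = 0.239, κ = 30.5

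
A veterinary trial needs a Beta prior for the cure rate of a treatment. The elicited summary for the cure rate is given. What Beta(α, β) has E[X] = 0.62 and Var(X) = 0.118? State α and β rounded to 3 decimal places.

By moment matching, α+β = μ(1−μ)/σ² − 1 = (0.62·0.38)/0.118 − 1 = 1.9966 − 1 = 0.9966.
Since α/(α+β) = μ, α = 0.62·0.9966 = 0.618 and β = 0.38·0.9966 = 0.379.

α = 0.618, β = 0.379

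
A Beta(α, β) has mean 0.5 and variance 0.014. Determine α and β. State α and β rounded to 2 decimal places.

By moment matching, α+β = μ(1−μ)/σ² − 1 = (0.5·0.5)/0.014 − 1 = 17.8571 − 1 = 16.8571.
Since α/(α+β) = μ, α = 0.5·16.8571 = 8.43 and β = 0.5·16.8571 = 8.43.

α = 8.43, β = 8.43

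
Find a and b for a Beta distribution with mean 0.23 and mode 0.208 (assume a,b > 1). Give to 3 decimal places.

Let s = a+b. Mean gives a = μs = 0.23s; mode gives (a−1)/(s−2) = 0.208.
Substituting: 0.23s − 1 = 0.208(s−2) = 0.208s − 0.416, so 0.022s = 0.584 and s = 26.5455.
Then a = 0.23×26.5455 = 6.105 and b = s−a = 20.440.

a = 6.105, b = 20.440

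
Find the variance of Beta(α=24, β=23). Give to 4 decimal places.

μ = 24/47 = 0.510638; Var = μ(1−μ)/(α+β+1) = 0.2498868/48 = 0.0052.

0.0052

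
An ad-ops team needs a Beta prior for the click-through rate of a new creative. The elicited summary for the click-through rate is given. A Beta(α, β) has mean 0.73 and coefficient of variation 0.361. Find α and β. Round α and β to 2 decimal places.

σ = CV·μ = 0.361×0.73 = 0.26353, so σ² = 0.069448.
s+1 = μ(1−μ)/σ² = 0.1971/0.069448 = 2.8381, so s = α+β = 1.8381.
α = μs = 1.34, β = (1−μ)s = 0.50.

α = 1.34, β = 0.50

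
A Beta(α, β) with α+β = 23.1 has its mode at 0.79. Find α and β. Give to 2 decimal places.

α = 17.67, β = 5.43

Mode = (α−1)/(κ−2) with κ = α+β, so α−1 = 0.79·21.1 = 16.67.
α = 17.67; β = κ − α = 5.43.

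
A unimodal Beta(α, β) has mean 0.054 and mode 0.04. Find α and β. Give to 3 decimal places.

α = 3.549, β = 62.166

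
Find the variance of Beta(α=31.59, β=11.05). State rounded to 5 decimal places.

0.00440

μ = 31.59/42.64 = 0.740854; Var = μ(1−μ)/(α+β+1) = 0.1919895/43.64 = 0.00440.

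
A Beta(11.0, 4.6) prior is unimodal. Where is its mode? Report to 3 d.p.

With α,β > 1, mode = (α−1)/(α+β−2) = 10.0/13.6 = 0.735.

0.735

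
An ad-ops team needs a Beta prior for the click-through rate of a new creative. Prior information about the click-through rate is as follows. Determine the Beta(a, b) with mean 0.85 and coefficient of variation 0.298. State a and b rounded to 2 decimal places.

Var = (CV·μ)² = (0.298×0.85)² = 0.064161.
a+b = μ(1−μ)/Var − 1 = 0.1275/0.064161 − 1 = 0.9872.
Thus a = 0.85·0.9872 = 0.84 and b = 0.15·0.9872 = 0.15.

a = 0.84, b = 0.15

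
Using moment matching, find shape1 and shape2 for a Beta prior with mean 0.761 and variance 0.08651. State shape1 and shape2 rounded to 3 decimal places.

shape1 = 0.839, shape2 = 0.263

Write ν = shape1+shape2; then shape1 = μν and Var = μ(1−μ)/(ν+1).
ν = μ(1−μ)/Var − 1 = 0.181879/0.08651 − 1 = 1.1024.
shape1 = 0.761·1.1024 = 0.839, shape2 = 0.239·1.1024 = 0.263.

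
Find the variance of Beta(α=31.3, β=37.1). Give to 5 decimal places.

0.00358

α+β = 68.4 and αβ = 1161.23, so Var = αβ/[(α+β)²(α+β+1)] = 1161.23/324692.064 = 0.00358.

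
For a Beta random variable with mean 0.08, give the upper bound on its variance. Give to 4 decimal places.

0.0736

For fixed mean μ the Beta variance is μ(1−μ)/(α+β+1), increasing as α+β decreases.
Its least upper bound (not attained) is μ(1−μ) = 0.08·0.92 = 0.0736.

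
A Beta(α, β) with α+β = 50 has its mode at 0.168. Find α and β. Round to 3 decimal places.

Mode = (α−1)/(κ−2) with κ = α+β, so α−1 = 0.168·48 = 8.064.
α = 9.064; β = κ − α = 40.936.

α = 9.064, β = 40.936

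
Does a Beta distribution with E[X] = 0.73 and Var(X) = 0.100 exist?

Yes

For any Beta, Var(X) < E[X]·(1−E[X]).
Here μ(1−μ) = 0.73×0.27 = 0.1971, and 0.100 < 0.1971.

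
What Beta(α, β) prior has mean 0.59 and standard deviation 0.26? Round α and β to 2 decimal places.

First σ² = 0.0676. Setting α = μn, β = (1−μ)n with n = α+β,
μ(1−μ)/(n+1) = 0.0676 ⇒ n+1 = 0.2419/0.0676 = 3.5784 ⇒ n = 2.5784.
Hence α = 0.59×2.5784 = 1.52, β = 0.41×2.5784 = 1.06.

α = 1.52, β = 1.06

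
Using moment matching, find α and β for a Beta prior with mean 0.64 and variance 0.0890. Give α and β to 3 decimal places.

By moment matching, α+β = μ(1−μ)/σ² − 1 = (0.64·0.36)/0.0890 − 1 = 2.5888 − 1 = 1.5888.
Since α/(α+β) = μ, α = 0.64·1.5888 = 1.017 and β = 0.36·1.5888 = 0.572.

α = 1.017, β = 0.572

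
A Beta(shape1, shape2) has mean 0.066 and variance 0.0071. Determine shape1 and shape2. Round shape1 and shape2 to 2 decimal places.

shape1 = 0.51, shape2 = 7.18

Let s = shape1+shape2. The Beta variance is μ(1−μ)/(s+1).
So s+1 = μ(1−μ)/σ² = (0.066×0.934)/0.0071 = 0.061644/0.0071 = 8.6823, giving s = 7.6823.
Then shape1 = μs = 0.066×7.6823 = 0.51 and shape2 = (1−μ)s = 0.934×7.6823 = 7.18.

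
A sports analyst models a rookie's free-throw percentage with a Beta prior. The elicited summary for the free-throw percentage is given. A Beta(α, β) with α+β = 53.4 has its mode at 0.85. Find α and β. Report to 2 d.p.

Since the density peak of Beta(α,β) is at (α−1)/(α+β−2),
α = 1 + 0.85(53.4−2) = 44.69 and β = 53.4 − 44.69 = 8.71.

α = 44.69, β = 8.71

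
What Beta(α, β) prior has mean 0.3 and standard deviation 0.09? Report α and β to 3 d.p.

σ² = 0.09² = 0.0081.
With s = α+β, Var = μ(1−μ)/(s+1), so s+1 = (0.3×0.7)/0.0081 = 25.9259 and s = 24.9259.
α = μs = 7.478, β = (1−μ)s = 17.448.

α = 7.478, β = 17.448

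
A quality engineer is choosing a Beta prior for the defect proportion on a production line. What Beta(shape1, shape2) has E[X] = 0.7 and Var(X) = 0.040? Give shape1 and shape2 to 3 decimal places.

shape1 = 2.975, shape2 = 1.275

By moment matching, shape1+shape2 = μ(1−μ)/σ² − 1 = (0.7·0.3)/0.040 − 1 = 5.2500 − 1 = 4.2500.
Since shape1/(shape1+shape2) = μ, shape1 = 0.7·4.2500 = 2.975 and shape2 = 0.3·4.2500 = 1.275.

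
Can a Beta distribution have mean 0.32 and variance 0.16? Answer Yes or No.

A Beta with mean μ has variance μ(1−μ)/(α+β+1) < μ(1−μ).
Here μ(1−μ) = 0.32×0.68 = 0.2176, and 0.16 < 0.2176.

Yes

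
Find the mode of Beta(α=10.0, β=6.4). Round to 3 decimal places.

0.625

The density x^(α−1)(1−x)^(β−1) is maximised at (α−1)/(α+β−2) = 9.0/14.4 = 0.625.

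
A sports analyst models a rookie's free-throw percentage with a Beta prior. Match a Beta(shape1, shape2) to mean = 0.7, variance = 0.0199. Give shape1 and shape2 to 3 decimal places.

shape1 = 6.687, shape2 = 2.866

By moment matching, shape1+shape2 = μ(1−μ)/σ² − 1 = (0.7·0.3)/0.0199 − 1 = 10.5528 − 1 = 9.5528.
Since shape1/(shape1+shape2) = μ, shape1 = 0.7·9.5528 = 6.687 and shape2 = 0.3·9.5528 = 2.866.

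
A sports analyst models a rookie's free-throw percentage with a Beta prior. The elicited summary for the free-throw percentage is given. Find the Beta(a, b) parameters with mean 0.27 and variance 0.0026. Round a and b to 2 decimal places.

By moment matching, a+b = μ(1−μ)/σ² − 1 = (0.27·0.73)/0.0026 − 1 = 75.8077 − 1 = 74.8077.
Since a/(a+b) = μ, a = 0.27·74.8077 = 20.20 and b = 0.73·74.8077 = 54.61.

a = 20.20, b = 54.61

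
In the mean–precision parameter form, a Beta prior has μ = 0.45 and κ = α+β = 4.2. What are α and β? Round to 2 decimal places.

Split κ in proportion μ : (1−μ): α = 0.45·4.2 = 1.89, β = 4.2 − 1.89 = 2.31.

α = 1.89, β = 2.31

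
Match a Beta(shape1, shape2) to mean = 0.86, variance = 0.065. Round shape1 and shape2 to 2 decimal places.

shape1 = 0.73, shape2 = 0.12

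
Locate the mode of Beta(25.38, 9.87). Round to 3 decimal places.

0.733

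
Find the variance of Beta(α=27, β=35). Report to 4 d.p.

α+β = 62 and αβ = 945, so Var = αβ/[(α+β)²(α+β+1)] = 945/242172 = 0.0039.

0.0039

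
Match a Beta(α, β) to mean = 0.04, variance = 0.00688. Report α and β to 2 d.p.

Let s = α+β. The Beta variance is μ(1−μ)/(s+1).
So s+1 = μ(1−μ)/σ² = (0.04×0.96)/0.00688 = 0.0384/0.00688 = 5.5814, giving s = 4.5814.
Then α = μs = 0.04×4.5814 = 0.18 and β = (1−μ)s = 0.96×4.5814 = 4.40.

α = 0.18, β = 4.40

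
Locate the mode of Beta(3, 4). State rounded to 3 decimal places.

With α,β > 1, mode = (α−1)/(α+β−2) = 2/5 = 0.400.

0.400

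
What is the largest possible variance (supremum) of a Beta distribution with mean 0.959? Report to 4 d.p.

0.0393

For fixed mean μ the Beta variance is μ(1−μ)/(α+β+1), increasing as α+β decreases.
Its least upper bound (not attained) is μ(1−μ) = 0.959·0.041 = 0.0393.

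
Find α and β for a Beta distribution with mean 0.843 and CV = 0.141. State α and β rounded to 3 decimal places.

Var = (CV·μ)² = (0.141×0.843)² = 0.014128.
α+β = μ(1−μ)/Var − 1 = 0.132351/0.014128 − 1 = 8.3677.
Thus α = 0.843·8.3677 = 7.054 and β = 0.157·8.3677 = 1.314.

α = 7.054, β = 1.314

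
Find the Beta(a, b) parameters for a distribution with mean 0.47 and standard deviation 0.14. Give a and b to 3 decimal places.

a = 5.503, b = 6.206

σ² = 0.14² = 0.0196.
With s = a+b, Var = μ(1−μ)/(s+1), so s+1 = (0.47×0.53)/0.0196 = 12.7092 and s = 11.7092.
a = μs = 5.503, b = (1−μ)s = 6.206.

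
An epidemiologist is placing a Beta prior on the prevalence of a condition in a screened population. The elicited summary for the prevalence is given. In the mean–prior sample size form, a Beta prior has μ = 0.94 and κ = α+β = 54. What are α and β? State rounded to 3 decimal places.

α = 50.760, β = 3.240

Split κ in proportion μ : (1−μ): α = 0.94·54 = 50.760, β = 54 − 50.760 = 3.240.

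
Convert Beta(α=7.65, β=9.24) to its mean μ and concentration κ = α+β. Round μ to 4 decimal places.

μ = 0.4529, κ = 16.89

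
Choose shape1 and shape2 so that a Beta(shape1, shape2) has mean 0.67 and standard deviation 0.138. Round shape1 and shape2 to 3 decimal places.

shape1 = 7.109, shape2 = 3.501

Variance = 0.138² = 0.019044. The moment-matching identity shape1+shape2 = μ(1−μ)/Var − 1 gives
shape1+shape2 = 0.2211/0.019044 − 1 = 10.6100, so shape1 = μ·10.6100 = 7.109 and shape2 = (1−μ)·10.6100 = 3.501.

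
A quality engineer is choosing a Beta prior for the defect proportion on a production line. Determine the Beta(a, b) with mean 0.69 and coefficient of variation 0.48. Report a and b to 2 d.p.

a = 0.66, b = 0.29

Var = (CV·μ)² = (0.48×0.69)² = 0.109693.
a+b = μ(1−μ)/Var − 1 = 0.2139/0.109693 − 1 = 0.9500.
Thus a = 0.69·0.9500 = 0.66 and b = 0.31·0.9500 = 0.29.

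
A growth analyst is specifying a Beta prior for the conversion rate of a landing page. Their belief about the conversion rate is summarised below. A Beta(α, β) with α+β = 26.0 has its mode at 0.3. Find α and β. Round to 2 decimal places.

α = 8.20, β = 17.80

Mode = (α−1)/(κ−2) with κ = α+β, so α−1 = 0.3·24.0 = 7.20.
α = 8.20; β = κ − α = 17.80.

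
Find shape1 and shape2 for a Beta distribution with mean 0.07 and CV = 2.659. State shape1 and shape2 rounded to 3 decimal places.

shape1 = 0.062, shape2 = 0.818

σ = CV·μ = 2.659×0.07 = 0.18613, so σ² = 0.034644.
s+1 = μ(1−μ)/σ² = 0.0651/0.034644 = 1.8791, so s = shape1+shape2 = 0.8791.
shape1 = μs = 0.062, shape2 = (1−μ)s = 0.818.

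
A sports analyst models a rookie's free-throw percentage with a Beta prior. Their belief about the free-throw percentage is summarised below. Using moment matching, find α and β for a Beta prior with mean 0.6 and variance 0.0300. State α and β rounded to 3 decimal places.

α = 4.200, β = 2.800

Write ν = α+β; then α = μν and Var = μ(1−μ)/(ν+1).
ν = μ(1−μ)/Var − 1 = 0.24/0.0300 − 1 = 7.0000.
α = 0.6·7.0000 = 4.200, β = 0.4·7.0000 = 2.800.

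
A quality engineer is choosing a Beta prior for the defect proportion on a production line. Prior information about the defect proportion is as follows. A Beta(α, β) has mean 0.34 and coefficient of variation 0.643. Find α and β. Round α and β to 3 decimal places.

σ = CV·μ = 0.643×0.34 = 0.21862, so σ² = 0.047795.
s+1 = μ(1−μ)/σ² = 0.2244/0.047795 = 4.6951, so s = α+β = 3.6951.
α = μs = 1.256, β = (1−μ)s = 2.439.

α = 1.256, β = 2.439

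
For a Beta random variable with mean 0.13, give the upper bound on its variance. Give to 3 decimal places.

For fixed mean μ the Beta variance is μ(1−μ)/(α+β+1), increasing as α+β decreases.
Its least upper bound (not attained) is μ(1−μ) = 0.13·0.87 = 0.113.

0.113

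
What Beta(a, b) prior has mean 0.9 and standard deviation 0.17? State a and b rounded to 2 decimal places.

a = 1.90, b = 0.21

σ² = 0.17² = 0.0289.
With s = a+b, Var = μ(1−μ)/(s+1), so s+1 = (0.9×0.1)/0.0289 = 3.1142 and s = 2.1142.
a = μs = 1.90, b = (1−μ)s = 0.21.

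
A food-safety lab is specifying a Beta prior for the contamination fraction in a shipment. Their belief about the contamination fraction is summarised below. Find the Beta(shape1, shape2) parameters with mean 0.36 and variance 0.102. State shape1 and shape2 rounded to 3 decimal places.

Write ν = shape1+shape2; then shape1 = μν and Var = μ(1−μ)/(ν+1).
ν = μ(1−μ)/Var − 1 = 0.2304/0.102 − 1 = 1.2588.
shape1 = 0.36·1.2588 = 0.453, shape2 = 0.64·1.2588 = 0.806.

shape1 = 0.453, shape2 = 0.806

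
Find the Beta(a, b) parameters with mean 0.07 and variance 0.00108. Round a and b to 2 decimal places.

a = 4.15, b = 55.13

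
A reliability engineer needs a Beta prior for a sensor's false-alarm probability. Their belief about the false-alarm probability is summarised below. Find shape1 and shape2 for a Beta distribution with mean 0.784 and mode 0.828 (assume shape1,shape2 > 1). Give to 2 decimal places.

shape1 = 11.69, shape2 = 3.22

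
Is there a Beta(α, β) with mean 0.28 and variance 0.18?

Yes

For any Beta, Var(X) < E[X]·(1−E[X]).
Here μ(1−μ) = 0.28×0.72 = 0.2016, and 0.18 < 0.2016.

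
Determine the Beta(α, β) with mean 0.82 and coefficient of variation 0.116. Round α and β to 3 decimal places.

Var = (CV·μ)² = (0.116×0.82)² = 0.009048.
α+β = μ(1−μ)/Var − 1 = 0.1476/0.009048 − 1 = 15.3133.
Thus α = 0.82·15.3133 = 12.557 and β = 0.18·15.3133 = 2.756.

α = 12.557, β = 2.756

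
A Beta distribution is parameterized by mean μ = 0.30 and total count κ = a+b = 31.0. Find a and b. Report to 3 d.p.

Split κ in proportion μ : (1−μ): a = 0.30·31.0 = 9.300, b = 31.0 − 9.300 = 21.700.

a = 9.300, b = 21.700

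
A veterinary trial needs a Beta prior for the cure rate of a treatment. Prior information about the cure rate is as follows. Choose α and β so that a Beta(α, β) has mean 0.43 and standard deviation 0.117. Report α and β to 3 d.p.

First σ² = 0.013689. Setting α = μn, β = (1−μ)n with n = α+β,
μ(1−μ)/(n+1) = 0.013689 ⇒ n+1 = 0.2451/0.013689 = 17.9049 ⇒ n = 16.9049.
Hence α = 0.43×16.9049 = 7.269, β = 0.57×16.9049 = 9.636.

α = 7.269, β = 9.636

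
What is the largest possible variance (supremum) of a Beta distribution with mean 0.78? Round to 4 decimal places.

0.1716

For fixed mean μ the Beta variance is μ(1−μ)/(α+β+1), increasing as α+β decreases.
Its least upper bound (not attained) is μ(1−μ) = 0.78·0.22 = 0.1716.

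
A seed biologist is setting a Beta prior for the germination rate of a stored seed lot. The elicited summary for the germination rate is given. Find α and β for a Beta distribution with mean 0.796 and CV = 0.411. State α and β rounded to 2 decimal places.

Var = (CV·μ)² = (0.411×0.796)² = 0.107031.
α+β = μ(1−μ)/Var − 1 = 0.162384/0.107031 − 1 = 0.5172.
Thus α = 0.796·0.5172 = 0.41 and β = 0.204·0.5172 = 0.11.

α = 0.41, β = 0.11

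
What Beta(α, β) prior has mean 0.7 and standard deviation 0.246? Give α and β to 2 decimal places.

α = 1.73, β = 0.74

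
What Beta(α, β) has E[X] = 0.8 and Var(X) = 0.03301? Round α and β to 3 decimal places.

α = 3.078, β = 0.769

Let s = α+β. The Beta variance is μ(1−μ)/(s+1).
So s+1 = μ(1−μ)/σ² = (0.8×0.2)/0.03301 = 0.16/0.03301 = 4.8470, giving s = 3.8470.
Then α = μs = 0.8×3.8470 = 3.078 and β = (1−μ)s = 0.2×3.8470 = 0.769.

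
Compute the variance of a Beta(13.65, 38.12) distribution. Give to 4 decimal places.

0.0037

Var = αβ/[(α+β)²(α+β+1)] = (13.65×38.12)/(51.77²×52.77) = 520.3380/141430.613133 = 0.0037.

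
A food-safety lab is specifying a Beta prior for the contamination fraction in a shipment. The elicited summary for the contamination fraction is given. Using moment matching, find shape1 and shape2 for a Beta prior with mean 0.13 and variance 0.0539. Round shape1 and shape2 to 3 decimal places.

By moment matching, shape1+shape2 = μ(1−μ)/σ² − 1 = (0.13·0.87)/0.0539 − 1 = 2.0983 − 1 = 1.0983.
Since shape1/(shape1+shape2) = μ, shape1 = 0.13·1.0983 = 0.143 and shape2 = 0.87·1.0983 = 0.956.

shape1 = 0.143, shape2 = 0.956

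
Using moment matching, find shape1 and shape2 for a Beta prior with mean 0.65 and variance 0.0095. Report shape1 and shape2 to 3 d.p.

shape1 = 14.916, shape2 = 8.032

Write ν = shape1+shape2; then shape1 = μν and Var = μ(1−μ)/(ν+1).
ν = μ(1−μ)/Var − 1 = 0.2275/0.0095 − 1 = 22.9474.
shape1 = 0.65·22.9474 = 14.916, shape2 = 0.35·22.9474 = 8.032.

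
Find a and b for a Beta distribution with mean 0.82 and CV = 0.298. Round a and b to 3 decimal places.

Var = (CV·μ)² = (0.298×0.82)² = 0.059712.
a+b = μ(1−μ)/Var − 1 = 0.1476/0.059712 − 1 = 1.4719.
Thus a = 0.82·1.4719 = 1.207 and b = 0.18·1.4719 = 0.265.

a = 1.207, b = 0.265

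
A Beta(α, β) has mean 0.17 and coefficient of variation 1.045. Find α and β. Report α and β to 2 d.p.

α = 0.59, β = 2.88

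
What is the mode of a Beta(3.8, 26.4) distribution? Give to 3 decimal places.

With α,β > 1, mode = (α−1)/(α+β−2) = 2.8/28.2 = 0.099.

0.099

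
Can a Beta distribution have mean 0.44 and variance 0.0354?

The Beta variance bound is σ² < μ(1−μ).
Here μ(1−μ) = 0.44×0.56 = 0.2464, and 0.0354 < 0.2464.

Yes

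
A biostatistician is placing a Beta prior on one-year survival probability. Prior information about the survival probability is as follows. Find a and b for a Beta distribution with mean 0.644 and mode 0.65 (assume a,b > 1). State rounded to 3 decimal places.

a = 32.200, b = 17.800

With s = a+b: μ = a/s and mode = (a−1)/(s−2). Eliminating a = μs,
μs − 1 = m(s−2) ⇒ s(μ−m) = 1−2m ⇒ s = -0.30/-0.006 = 50.0000.
So a = μs = 32.200, b = (1−μ)s = 17.800.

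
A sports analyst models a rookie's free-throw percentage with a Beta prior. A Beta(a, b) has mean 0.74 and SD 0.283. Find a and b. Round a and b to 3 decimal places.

a = 1.038, b = 0.365

First σ² = 0.080089. Setting a = μn, b = (1−μ)n with n = a+b,
μ(1−μ)/(n+1) = 0.080089 ⇒ n+1 = 0.1924/0.080089 = 2.4023 ⇒ n = 1.4023.
Hence a = 0.74×1.4023 = 1.038, b = 0.26×1.4023 = 0.365.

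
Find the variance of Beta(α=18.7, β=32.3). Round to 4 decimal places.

0.0045

α+β = 51.0 and αβ = 604.01, so Var = αβ/[(α+β)²(α+β+1)] = 604.01/135252.000 = 0.0045.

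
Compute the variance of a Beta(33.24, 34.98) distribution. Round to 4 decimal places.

Var = αβ/[(α+β)²(α+β+1)] = (33.24×34.98)/(68.22²×69.22) = 1162.7352/322147.692648 = 0.0036.

0.0036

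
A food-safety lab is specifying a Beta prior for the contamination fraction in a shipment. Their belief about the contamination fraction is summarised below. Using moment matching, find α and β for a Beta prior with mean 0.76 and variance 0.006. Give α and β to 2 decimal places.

α = 22.34, β = 7.06

Write ν = α+β; then α = μν and Var = μ(1−μ)/(ν+1).
ν = μ(1−μ)/Var − 1 = 0.1824/0.006 − 1 = 29.4000.
α = 0.76·29.4000 = 22.34, β = 0.24·29.4000 = 7.06.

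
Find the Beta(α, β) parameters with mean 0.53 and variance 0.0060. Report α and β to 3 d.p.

α = 21.474, β = 19.043

Let s = α+β. The Beta variance is μ(1−μ)/(s+1).
So s+1 = μ(1−μ)/σ² = (0.53×0.47)/0.0060 = 0.2491/0.0060 = 41.5167, giving s = 40.5167.
Then α = μs = 0.53×40.5167 = 21.474 and β = (1−μ)s = 0.47×40.5167 = 19.043.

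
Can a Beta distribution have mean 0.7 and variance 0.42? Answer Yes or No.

A Beta with mean μ has variance μ(1−μ)/(α+β+1) < μ(1−μ).
Here μ(1−μ) = 0.7×0.3 = 0.21, and 0.42 ≥ 0.21.

No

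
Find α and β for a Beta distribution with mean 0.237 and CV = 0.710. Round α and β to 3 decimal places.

Var = (CV·μ)² = (0.710×0.237)² = 0.028315.
α+β = μ(1−μ)/Var − 1 = 0.180831/0.028315 − 1 = 5.3864.
Thus α = 0.237·5.3864 = 1.277 and β = 0.763·5.3864 = 4.110.

α = 1.277, β = 4.110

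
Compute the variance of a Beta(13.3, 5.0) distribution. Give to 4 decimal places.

0.0103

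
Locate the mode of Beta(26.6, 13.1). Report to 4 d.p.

0.6790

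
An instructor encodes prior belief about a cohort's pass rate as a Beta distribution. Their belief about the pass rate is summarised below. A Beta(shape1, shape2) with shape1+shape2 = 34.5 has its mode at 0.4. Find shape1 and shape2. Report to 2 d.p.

Mode = (shape1−1)/(κ−2) with κ = shape1+shape2, so shape1−1 = 0.4·32.5 = 13.00.
shape1 = 14.00; shape2 = κ − shape1 = 20.50.

shape1 = 14.00, shape2 = 20.50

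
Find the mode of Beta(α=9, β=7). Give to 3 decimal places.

0.571

The density x^(α−1)(1−x)^(β−1) is maximised at (α−1)/(α+β−2) = 8/14 = 0.571.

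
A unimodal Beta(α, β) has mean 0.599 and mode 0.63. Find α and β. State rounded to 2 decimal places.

Let s = α+β. Mean gives α = μs = 0.599s; mode gives (α−1)/(s−2) = 0.63.
Substituting: 0.599s − 1 = 0.63(s−2) = 0.63s − 1.26, so -0.031s = -0.26 and s = 8.3871.
Then α = 0.599×8.3871 = 5.02 and β = s−α = 3.36.

α = 5.02, β = 3.36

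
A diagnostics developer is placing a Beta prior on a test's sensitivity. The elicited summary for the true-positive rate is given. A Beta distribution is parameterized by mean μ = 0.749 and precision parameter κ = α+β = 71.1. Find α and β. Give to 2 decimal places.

α = 53.25, β = 17.85

α = μκ = 0.749×71.1 = 53.25 and β = (1−μ)κ = 0.251×71.1 = 17.85.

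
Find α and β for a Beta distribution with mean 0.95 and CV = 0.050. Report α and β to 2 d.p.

α = 19.05, β = 1.00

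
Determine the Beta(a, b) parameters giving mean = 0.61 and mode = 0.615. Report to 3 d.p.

With s = a+b: μ = a/s and mode = (a−1)/(s−2). Eliminating a = μs,
μs − 1 = m(s−2) ⇒ s(μ−m) = 1−2m ⇒ s = -0.230/-0.005 = 46.0000.
So a = μs = 28.060, b = (1−μ)s = 17.940.

a = 28.060, b = 17.940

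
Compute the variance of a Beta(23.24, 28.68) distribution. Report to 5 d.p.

0.00467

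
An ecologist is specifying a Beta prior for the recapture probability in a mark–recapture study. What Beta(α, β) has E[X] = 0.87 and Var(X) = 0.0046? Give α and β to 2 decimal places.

Write ν = α+β; then α = μν and Var = μ(1−μ)/(ν+1).
ν = μ(1−μ)/Var − 1 = 0.1131/0.0046 − 1 = 23.5870.
α = 0.87·23.5870 = 20.52, β = 0.13·23.5870 = 3.07.

α = 20.52, β = 3.07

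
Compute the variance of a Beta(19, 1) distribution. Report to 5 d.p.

μ = 19/20 = 0.950000; Var = μ(1−μ)/(α+β+1) = 0.0475000/21 = 0.00226.

0.00226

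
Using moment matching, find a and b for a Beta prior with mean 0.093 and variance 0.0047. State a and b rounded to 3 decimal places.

Write ν = a+b; then a = μν and Var = μ(1−μ)/(ν+1).
ν = μ(1−μ)/Var − 1 = 0.084351/0.0047 − 1 = 16.9470.
a = 0.093·16.9470 = 1.576, b = 0.907·16.9470 = 15.371.

a = 1.576, b = 15.371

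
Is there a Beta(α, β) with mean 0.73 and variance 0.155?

Yes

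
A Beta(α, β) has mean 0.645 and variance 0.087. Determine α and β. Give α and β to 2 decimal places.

By moment matching, α+β = μ(1−μ)/σ² − 1 = (0.645·0.355)/0.087 − 1 = 2.6319 − 1 = 1.6319.
Since α/(α+β) = μ, α = 0.645·1.6319 = 1.05 and β = 0.355·1.6319 = 0.58.

α = 1.05, β = 0.58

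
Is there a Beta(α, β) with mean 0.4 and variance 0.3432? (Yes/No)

No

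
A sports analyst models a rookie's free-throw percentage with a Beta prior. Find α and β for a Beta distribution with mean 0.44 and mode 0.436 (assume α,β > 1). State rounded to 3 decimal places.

With s = α+β: μ = α/s and mode = (α−1)/(s−2). Eliminating α = μs,
μs − 1 = m(s−2) ⇒ s(μ−m) = 1−2m ⇒ s = 0.128/0.004 = 32.0000.
So α = μs = 14.080, β = (1−μ)s = 17.920.

α = 14.080, β = 17.920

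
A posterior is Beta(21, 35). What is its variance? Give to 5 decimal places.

0.00411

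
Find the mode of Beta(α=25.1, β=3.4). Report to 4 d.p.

0.9094

The density x^(α−1)(1−x)^(β−1) is maximised at (α−1)/(α+β−2) = 24.1/26.5 = 0.9094.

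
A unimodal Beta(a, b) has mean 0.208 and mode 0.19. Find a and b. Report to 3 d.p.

a = 7.164, b = 27.280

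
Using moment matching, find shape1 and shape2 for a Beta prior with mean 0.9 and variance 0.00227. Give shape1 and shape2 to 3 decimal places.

Write ν = shape1+shape2; then shape1 = μν and Var = μ(1−μ)/(ν+1).
ν = μ(1−μ)/Var − 1 = 0.09/0.00227 − 1 = 38.6476.
shape1 = 0.9·38.6476 = 34.783, shape2 = 0.1·38.6476 = 3.865.

shape1 = 34.783, shape2 = 3.865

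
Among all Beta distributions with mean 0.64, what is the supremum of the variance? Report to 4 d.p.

0.2304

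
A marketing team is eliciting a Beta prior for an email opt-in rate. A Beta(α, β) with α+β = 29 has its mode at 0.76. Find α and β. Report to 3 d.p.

α = 21.520, β = 7.480

Since the density peak of Beta(α,β) is at (α−1)/(α+β−2),
α = 1 + 0.76(29−2) = 21.520 and β = 29 − 21.520 = 7.480.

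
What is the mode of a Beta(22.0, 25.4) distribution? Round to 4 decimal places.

0.4626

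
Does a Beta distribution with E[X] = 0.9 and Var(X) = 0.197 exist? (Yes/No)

No

The Beta variance bound is σ² < μ(1−μ).
Here μ(1−μ) = 0.9×0.1 = 0.09, and 0.197 ≥ 0.09.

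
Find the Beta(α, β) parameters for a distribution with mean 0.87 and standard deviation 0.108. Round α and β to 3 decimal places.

α = 7.566, β = 1.131

Variance = 0.108² = 0.011664. The moment-matching identity α+β = μ(1−μ)/Var − 1 gives
α+β = 0.1131/0.011664 − 1 = 8.6965, so α = μ·8.6965 = 7.566 and β = (1−μ)·8.6965 = 1.131.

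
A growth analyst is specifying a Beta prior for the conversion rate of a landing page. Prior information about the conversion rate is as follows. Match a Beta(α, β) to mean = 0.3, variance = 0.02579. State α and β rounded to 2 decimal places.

Let s = α+β. The Beta variance is μ(1−μ)/(s+1).
So s+1 = μ(1−μ)/σ² = (0.3×0.7)/0.02579 = 0.21/0.02579 = 8.1427, giving s = 7.1427.
Then α = μs = 0.3×7.1427 = 2.14 and β = (1−μ)s = 0.7×7.1427 = 5.00.

α = 2.14, β = 5.00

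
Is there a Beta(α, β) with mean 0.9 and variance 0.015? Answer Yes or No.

Yes

A Beta with mean μ has variance μ(1−μ)/(α+β+1) < μ(1−μ).
Here μ(1−μ) = 0.9×0.1 = 0.09, and 0.015 < 0.09.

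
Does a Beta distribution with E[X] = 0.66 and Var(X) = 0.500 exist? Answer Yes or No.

No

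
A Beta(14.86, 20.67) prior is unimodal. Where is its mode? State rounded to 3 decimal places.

0.413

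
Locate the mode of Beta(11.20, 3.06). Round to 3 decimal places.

The density x^(α−1)(1−x)^(β−1) is maximised at (α−1)/(α+β−2) = 10.20/12.26 = 0.832.

0.832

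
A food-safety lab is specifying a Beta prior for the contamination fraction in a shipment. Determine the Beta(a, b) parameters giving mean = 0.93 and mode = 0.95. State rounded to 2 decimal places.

a = 41.85, b = 3.15

With s = a+b: μ = a/s and mode = (a−1)/(s−2). Eliminating a = μs,
μs − 1 = m(s−2) ⇒ s(μ−m) = 1−2m ⇒ s = -0.90/-0.02 = 45.0000.
So a = μs = 41.85, b = (1−μ)s = 3.15.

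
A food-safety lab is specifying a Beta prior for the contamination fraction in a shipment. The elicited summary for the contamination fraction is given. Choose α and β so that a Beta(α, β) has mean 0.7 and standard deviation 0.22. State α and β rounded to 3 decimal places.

α = 2.337, β = 1.002

Variance = 0.22² = 0.0484. The moment-matching identity α+β = μ(1−μ)/Var − 1 gives
α+β = 0.21/0.0484 − 1 = 3.3388, so α = μ·3.3388 = 2.337 and β = (1−μ)·3.3388 = 1.002.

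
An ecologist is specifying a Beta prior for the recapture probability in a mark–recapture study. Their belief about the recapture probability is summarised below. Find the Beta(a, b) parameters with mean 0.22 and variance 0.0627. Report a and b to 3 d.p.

a = 0.382, b = 1.355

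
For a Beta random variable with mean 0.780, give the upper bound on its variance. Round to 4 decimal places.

For fixed mean μ the Beta variance is μ(1−μ)/(α+β+1), increasing as α+β decreases.
Its least upper bound (not attained) is μ(1−μ) = 0.780·0.220 = 0.1716.

0.1716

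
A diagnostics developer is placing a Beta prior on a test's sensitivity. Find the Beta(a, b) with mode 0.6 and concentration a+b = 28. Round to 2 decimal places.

Since the density peak of Beta(a,b) is at (a−1)/(a+b−2),
a = 1 + 0.6(28−2) = 16.60 and b = 28 − 16.60 = 11.40.

a = 16.60, b = 11.40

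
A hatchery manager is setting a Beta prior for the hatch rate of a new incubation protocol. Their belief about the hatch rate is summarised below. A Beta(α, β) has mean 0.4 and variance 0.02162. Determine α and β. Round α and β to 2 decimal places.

α = 4.04, β = 6.06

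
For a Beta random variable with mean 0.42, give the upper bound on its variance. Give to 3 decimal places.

0.244

For fixed mean μ the Beta variance is μ(1−μ)/(α+β+1), increasing as α+β decreases.
Its least upper bound (not attained) is μ(1−μ) = 0.42·0.58 = 0.244.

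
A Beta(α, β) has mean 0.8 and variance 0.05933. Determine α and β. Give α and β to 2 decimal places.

α = 1.36, β = 0.34

Let s = α+β. The Beta variance is μ(1−μ)/(s+1).
So s+1 = μ(1−μ)/σ² = (0.8×0.2)/0.05933 = 0.16/0.05933 = 2.6968, giving s = 1.6968.
Then α = μs = 0.8×1.6968 = 1.36 and β = (1−μ)s = 0.2×1.6968 = 0.34.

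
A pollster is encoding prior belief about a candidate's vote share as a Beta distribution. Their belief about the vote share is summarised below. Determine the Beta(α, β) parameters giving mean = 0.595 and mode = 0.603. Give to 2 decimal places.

α = 15.32, β = 10.43

Let s = α+β. Mean gives α = μs = 0.595s; mode gives (α−1)/(s−2) = 0.603.
Substituting: 0.595s − 1 = 0.603(s−2) = 0.603s − 1.206, so -0.008s = -0.206 and s = 25.7500.
Then α = 0.595×25.7500 = 15.32 and β = s−α = 10.43.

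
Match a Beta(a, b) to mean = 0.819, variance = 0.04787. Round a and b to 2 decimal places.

Write ν = a+b; then a = μν and Var = μ(1−μ)/(ν+1).
ν = μ(1−μ)/Var − 1 = 0.148239/0.04787 − 1 = 2.0967.
a = 0.819·2.0967 = 1.72, b = 0.181·2.0967 = 0.38.

a = 1.72, b = 0.38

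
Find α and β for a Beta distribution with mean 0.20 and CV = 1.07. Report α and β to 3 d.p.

σ = CV·μ = 1.07×0.20 = 0.21400, so σ² = 0.045796.
s+1 = μ(1−μ)/σ² = 0.1600/0.045796 = 3.4938, so s = α+β = 2.4938.
α = μs = 0.499, β = (1−μ)s = 1.995.

α = 0.499, β = 1.995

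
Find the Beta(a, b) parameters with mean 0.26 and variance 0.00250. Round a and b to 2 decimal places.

By moment matching, a+b = μ(1−μ)/σ² − 1 = (0.26·0.74)/0.00250 − 1 = 76.9600 − 1 = 75.9600.
Since a/(a+b) = μ, a = 0.26·75.9600 = 19.75 and b = 0.74·75.9600 = 56.21.

a = 19.75, b = 56.21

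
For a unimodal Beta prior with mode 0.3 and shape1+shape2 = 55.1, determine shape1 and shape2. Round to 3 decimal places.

shape1 = 16.930, shape2 = 38.170

For shape1,shape2>1 the mode is (shape1−1)/(shape1+shape2−2), so shape1 = mode·(κ−2)+1 = 0.3×53.1+1 = 16.930.
And shape2 = (1−mode)·(κ−2)+1 = 0.7×53.1+1 = 38.170.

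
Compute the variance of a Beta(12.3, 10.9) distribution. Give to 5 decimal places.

0.01029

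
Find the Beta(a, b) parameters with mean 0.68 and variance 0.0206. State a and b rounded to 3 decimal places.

a = 6.503, b = 3.060

By moment matching, a+b = μ(1−μ)/σ² − 1 = (0.68·0.32)/0.0206 − 1 = 10.5631 − 1 = 9.5631.
Since a/(a+b) = μ, a = 0.68·9.5631 = 6.503 and b = 0.32·9.5631 = 3.060.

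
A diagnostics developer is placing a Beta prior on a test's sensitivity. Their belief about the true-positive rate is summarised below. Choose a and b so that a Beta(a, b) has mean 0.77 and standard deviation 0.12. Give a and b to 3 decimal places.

a = 8.700, b = 2.599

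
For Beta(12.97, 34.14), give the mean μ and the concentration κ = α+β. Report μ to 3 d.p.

κ = α+β = 12.97+34.14 = 47.11; μ = α/κ = 12.97/47.11 = 0.275.

μ = 0.275, κ = 47.11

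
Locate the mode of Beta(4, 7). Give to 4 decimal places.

0.3333

The density x^(α−1)(1−x)^(β−1) is maximised at (α−1)/(α+β−2) = 3/9 = 0.3333.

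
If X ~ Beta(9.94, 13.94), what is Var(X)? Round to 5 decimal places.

0.00977

Var = αβ/[(α+β)²(α+β+1)] = (9.94×13.94)/(23.88²×24.88) = 138.5636/14187.929472 = 0.00977.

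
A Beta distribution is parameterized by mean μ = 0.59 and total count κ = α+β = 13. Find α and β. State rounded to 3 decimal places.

α = 7.670, β = 5.330

α = μκ = 0.59×13 = 7.670 and β = (1−μ)κ = 0.41×13 = 5.330.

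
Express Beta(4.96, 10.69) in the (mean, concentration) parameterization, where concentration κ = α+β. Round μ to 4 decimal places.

μ = 0.3169, κ = 15.65

κ = α+β = 4.96+10.69 = 15.65; μ = α/κ = 4.96/15.65 = 0.3169.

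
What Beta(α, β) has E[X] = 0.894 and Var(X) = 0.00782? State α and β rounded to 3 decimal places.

α = 9.940, β = 1.179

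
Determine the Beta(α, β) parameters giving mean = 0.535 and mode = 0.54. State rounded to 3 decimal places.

With s = α+β: μ = α/s and mode = (α−1)/(s−2). Eliminating α = μs,
μs − 1 = m(s−2) ⇒ s(μ−m) = 1−2m ⇒ s = -0.08/-0.005 = 16.0000.
So α = μs = 8.560, β = (1−μ)s = 7.440.

α = 8.560, β = 7.440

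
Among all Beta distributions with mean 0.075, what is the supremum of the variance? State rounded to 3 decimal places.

For fixed mean μ the Beta variance is μ(1−μ)/(α+β+1), increasing as α+β decreases.
Its least upper bound (not attained) is μ(1−μ) = 0.075·0.925 = 0.069.

0.069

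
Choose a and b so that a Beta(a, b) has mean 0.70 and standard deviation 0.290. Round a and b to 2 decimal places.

a = 1.05, b = 0.45

σ² = 0.290² = 0.084100.
With s = a+b, Var = μ(1−μ)/(s+1), so s+1 = (0.70×0.30)/0.084100 = 2.4970 and s = 1.4970.
a = μs = 1.05, b = (1−μ)s = 0.45.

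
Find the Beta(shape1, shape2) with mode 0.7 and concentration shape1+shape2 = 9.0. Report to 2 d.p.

shape1 = 5.90, shape2 = 3.10

Since the density peak of Beta(shape1,shape2) is at (shape1−1)/(shape1+shape2−2),
shape1 = 1 + 0.7(9.0−2) = 5.90 and shape2 = 9.0 − 5.90 = 3.10.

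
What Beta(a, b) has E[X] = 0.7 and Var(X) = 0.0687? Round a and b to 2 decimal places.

a = 1.44, b = 0.62

By moment matching, a+b = μ(1−μ)/σ² − 1 = (0.7·0.3)/0.0687 − 1 = 3.0568 − 1 = 2.0568.
Since a/(a+b) = μ, a = 0.7·2.0568 = 1.44 and b = 0.3·2.0568 = 0.62.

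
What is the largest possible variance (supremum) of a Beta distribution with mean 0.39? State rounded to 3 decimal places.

0.238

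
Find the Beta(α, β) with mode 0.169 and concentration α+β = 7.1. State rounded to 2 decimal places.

α = 1.86, β = 5.24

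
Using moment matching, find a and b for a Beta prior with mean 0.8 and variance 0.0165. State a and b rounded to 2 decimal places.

a = 6.96, b = 1.74

By moment matching, a+b = μ(1−μ)/σ² − 1 = (0.8·0.2)/0.0165 − 1 = 9.6970 − 1 = 8.6970.
Since a/(a+b) = μ, a = 0.8·8.6970 = 6.96 and b = 0.2·8.6970 = 1.74.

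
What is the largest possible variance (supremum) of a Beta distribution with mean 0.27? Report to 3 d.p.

0.197

For fixed mean μ the Beta variance is μ(1−μ)/(α+β+1), increasing as α+β decreases.
Its least upper bound (not attained) is μ(1−μ) = 0.27·0.73 = 0.197.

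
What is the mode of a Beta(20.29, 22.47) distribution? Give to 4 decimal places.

The density x^(α−1)(1−x)^(β−1) is maximised at (α−1)/(α+β−2) = 19.29/40.76 = 0.4733.

0.4733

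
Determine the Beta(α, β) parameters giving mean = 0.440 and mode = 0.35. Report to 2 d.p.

Let s = α+β. Mean gives α = μs = 0.440s; mode gives (α−1)/(s−2) = 0.35.
Substituting: 0.440s − 1 = 0.35(s−2) = 0.35s − 0.70, so 0.090s = 0.30 and s = 3.3333.
Then α = 0.440×3.3333 = 1.47 and β = s−α = 1.87.

α = 1.47, β = 1.87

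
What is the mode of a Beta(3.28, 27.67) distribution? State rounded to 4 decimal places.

0.0788

With α,β > 1, mode = (α−1)/(α+β−2) = 2.28/28.95 = 0.0788.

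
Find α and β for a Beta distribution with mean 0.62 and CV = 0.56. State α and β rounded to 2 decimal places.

α = 0.59, β = 0.36

σ = CV·μ = 0.56×0.62 = 0.34720, so σ² = 0.120548.
s+1 = μ(1−μ)/σ² = 0.2356/0.120548 = 1.9544, so s = α+β = 0.9544.
α = μs = 0.59, β = (1−μ)s = 0.36.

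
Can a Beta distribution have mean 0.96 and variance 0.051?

A Beta with mean μ has variance μ(1−μ)/(α+β+1) < μ(1−μ).
Here μ(1−μ) = 0.96×0.04 = 0.0384, and 0.051 ≥ 0.0384.

No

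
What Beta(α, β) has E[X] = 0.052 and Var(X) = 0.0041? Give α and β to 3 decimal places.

α = 0.573, β = 10.450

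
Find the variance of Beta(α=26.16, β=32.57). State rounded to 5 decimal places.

α+β = 58.73 and αβ = 852.0312, so Var = αβ/[(α+β)²(α+β+1)] = 852.0312/206021.486517 = 0.00414.

0.00414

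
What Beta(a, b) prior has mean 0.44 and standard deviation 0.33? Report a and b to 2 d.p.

σ² = 0.33² = 0.1089.
With s = a+b, Var = μ(1−μ)/(s+1), so s+1 = (0.44×0.56)/0.1089 = 2.2626 and s = 1.2626.
a = μs = 0.56, b = (1−μ)s = 0.71.

a = 0.56, b = 0.71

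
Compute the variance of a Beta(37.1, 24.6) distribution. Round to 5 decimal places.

0.00382

μ = 37.1/61.7 = 0.601297; Var = μ(1−μ)/(α+β+1) = 0.2397390/62.7 = 0.00382.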